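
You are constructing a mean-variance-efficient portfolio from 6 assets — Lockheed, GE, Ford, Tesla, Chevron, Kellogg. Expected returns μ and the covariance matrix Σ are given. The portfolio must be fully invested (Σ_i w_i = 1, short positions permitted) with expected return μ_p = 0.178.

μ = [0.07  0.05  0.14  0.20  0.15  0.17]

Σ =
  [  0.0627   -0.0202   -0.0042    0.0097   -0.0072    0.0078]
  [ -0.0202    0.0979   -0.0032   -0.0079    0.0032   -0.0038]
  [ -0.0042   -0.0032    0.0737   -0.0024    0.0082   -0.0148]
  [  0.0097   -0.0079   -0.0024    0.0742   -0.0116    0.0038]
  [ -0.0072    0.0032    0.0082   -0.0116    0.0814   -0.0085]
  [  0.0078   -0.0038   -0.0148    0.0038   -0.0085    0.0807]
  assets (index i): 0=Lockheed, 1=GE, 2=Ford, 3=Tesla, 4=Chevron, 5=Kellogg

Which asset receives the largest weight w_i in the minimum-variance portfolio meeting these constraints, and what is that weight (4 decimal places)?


x=Σ⁻¹μ = [1.1106  1.0811  2.3652  2.9773  2.3551  2.5918]
y=Σ⁻¹𝟙 = [19.8868  16.1660  17.2502  14.7758  15.3760  15.3180]
a=μᵀx=1.852251  b=𝟙ᵀx=12.481024  c=𝟙ᵀy=98.772812  D=ac−b²=27.176087
λ₁=(c·0.178−b)/D = (98.772812·0.178−12.481024)/27.176087 = 0.187685
λ₂=(a−b·0.178)/D = (1.852251−12.481024·0.178)/27.176087 = -0.013592
w* = 0.187685·x + -0.013592·y:
  w_0 = 0.187685·1.1106 + -0.013592·19.8868 = -0.0619  (Lockheed)
  w_1 = 0.187685·1.0811 + -0.013592·16.1660 = -0.0168  (GE)
  w_2 = 0.187685·2.3652 + -0.013592·17.2502 = 0.2095  (Ford)
  w_3 = 0.187685·2.9773 + -0.013592·14.7758 = 0.3580  (Tesla)
  w_4 = 0.187685·2.3551 + -0.013592·15.3760 = 0.2330  (Chevron)
  w_5 = 0.187685·2.5918 + -0.013592·15.3180 = 0.2782  (Kellogg)
Σw_i=1.0000  μᵀw=0.1780
σ²=wᵀΣw=λ₁·μ_p+λ₂ = 0.187685·0.178 + -0.013592 = 0.019816 ≈ 0.0198

Tesla (0.3580)


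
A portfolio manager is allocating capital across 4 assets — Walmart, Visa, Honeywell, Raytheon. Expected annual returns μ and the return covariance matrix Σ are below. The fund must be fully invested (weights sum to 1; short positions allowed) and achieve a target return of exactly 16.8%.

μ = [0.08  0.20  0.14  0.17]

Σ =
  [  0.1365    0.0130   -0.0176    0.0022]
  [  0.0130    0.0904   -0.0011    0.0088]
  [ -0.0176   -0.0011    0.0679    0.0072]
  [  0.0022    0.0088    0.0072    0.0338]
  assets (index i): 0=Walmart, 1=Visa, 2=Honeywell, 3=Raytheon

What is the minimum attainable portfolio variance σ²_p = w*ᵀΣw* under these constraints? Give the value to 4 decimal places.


0.0211

g=Σ⁻¹μ = [0.5851  1.7459  1.8014  4.1532]
h=Σ⁻¹𝟙 = [8.0586  7.7442  14.3993  23.9777]
a=μᵀg=1.354230  b=𝟙ᵀg=8.285638  c=𝟙ᵀh=54.179804  D=ac−b²=4.720106
λ₁=(c·0.168−b)/D = (54.179804·0.168−8.285638)/4.720106 = 0.172998
λ₂=(a−b·0.168)/D = (1.354230−8.285638·0.168)/4.720106 = -0.007999
w* = 0.172998·g + -0.007999·h:
  w_0 = 0.172998·0.5851 + -0.007999·8.0586 = 0.0368  (Walmart)
  w_1 = 0.172998·1.7459 + -0.007999·7.7442 = 0.2401  (Visa)
  w_2 = 0.172998·1.8014 + -0.007999·14.3993 = 0.1965  (Honeywell)
  w_3 = 0.172998·4.1532 + -0.007999·23.9777 = 0.5267  (Raytheon)
Σw_i=1.0000  μᵀw=0.1680
σ²=wᵀΣw=λ₁·μ_p+λ₂ = 0.172998·0.168 + -0.007999 = 0.021064 ≈ 0.0211


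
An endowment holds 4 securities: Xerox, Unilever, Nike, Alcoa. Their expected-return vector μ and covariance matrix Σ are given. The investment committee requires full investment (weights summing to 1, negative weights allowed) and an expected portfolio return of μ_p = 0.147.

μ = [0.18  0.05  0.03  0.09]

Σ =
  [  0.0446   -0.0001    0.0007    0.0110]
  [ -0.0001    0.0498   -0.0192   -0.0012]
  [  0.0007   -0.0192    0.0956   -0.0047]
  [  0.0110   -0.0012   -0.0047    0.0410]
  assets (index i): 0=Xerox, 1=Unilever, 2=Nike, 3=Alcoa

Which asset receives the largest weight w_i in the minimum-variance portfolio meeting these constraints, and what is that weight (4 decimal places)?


p=Σ⁻¹μ = [3.7067  1.2772  0.6075  1.3077]
q=Σ⁻¹𝟙 = [16.6274  27.1799  16.9114  22.6634]
a=μᵀp=0.866975  b=𝟙ᵀp=6.898976  c=𝟙ᵀq=83.382095  D=ac−b²=24.694355
λ₁=(c·0.147−b)/D = (83.382095·0.147−6.898976)/24.694355 = 0.216980
λ₂=(a−b·0.147)/D = (0.866975−6.898976·0.147)/24.694355 = -0.005960
w* = 0.216980·p + -0.005960·q:
  w_0 = 0.216980·3.7067 + -0.005960·16.6274 = 0.7052  (Xerox)
  w_1 = 0.216980·1.2772 + -0.005960·27.1799 = 0.1151  (Unilever)
  w_2 = 0.216980·0.6075 + -0.005960·16.9114 = 0.0310  (Nike)
  w_3 = 0.216980·1.3077 + -0.005960·22.6634 = 0.1487  (Alcoa)
Σw_i=1.0000  μᵀw=0.1470
σ²=wᵀΣw=λ₁·μ_p+λ₂ = 0.216980·0.147 + -0.005960 = 0.025936 ≈ 0.0259

Xerox (0.7052)


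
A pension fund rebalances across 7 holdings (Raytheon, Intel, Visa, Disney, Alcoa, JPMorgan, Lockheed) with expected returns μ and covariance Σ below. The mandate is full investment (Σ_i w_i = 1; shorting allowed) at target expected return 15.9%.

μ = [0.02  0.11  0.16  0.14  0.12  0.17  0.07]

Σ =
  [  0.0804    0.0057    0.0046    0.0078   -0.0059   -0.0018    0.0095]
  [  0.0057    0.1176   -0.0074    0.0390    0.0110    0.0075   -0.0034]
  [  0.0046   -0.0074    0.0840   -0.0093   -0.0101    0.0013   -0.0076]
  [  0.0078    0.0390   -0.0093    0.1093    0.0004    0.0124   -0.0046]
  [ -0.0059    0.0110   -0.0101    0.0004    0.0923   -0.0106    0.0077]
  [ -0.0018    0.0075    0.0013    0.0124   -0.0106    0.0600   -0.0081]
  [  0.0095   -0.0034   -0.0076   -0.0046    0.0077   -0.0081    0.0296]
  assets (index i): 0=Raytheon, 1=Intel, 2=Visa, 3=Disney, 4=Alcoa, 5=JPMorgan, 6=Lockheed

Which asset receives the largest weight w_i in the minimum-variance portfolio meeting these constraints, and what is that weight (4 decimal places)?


JPMorgan (0.3692)

p=Σ⁻¹μ = [-0.3111  0.4951  2.5749  1.1312  1.5521  3.2663  3.8486]
q=Σ⁻¹𝟙 = [6.8373  5.5332  17.5880  7.3825  11.6049  21.8376  40.8450]
a=μᵀp=1.629530  b=𝟙ᵀp=12.557164  c=𝟙ᵀq=111.628575  D=ac−b²=24.219799
λ₁=(c·0.159−b)/D = (111.628575·0.159−12.557164)/24.219799 = 0.214361
λ₂=(a−b·0.159)/D = (1.629530−12.557164·0.159)/24.219799 = -0.015155
w* = 0.214361·p + -0.015155·q:
  w_0 = 0.214361·-0.3111 + -0.015155·6.8373 = -0.1703  (Raytheon)
  w_1 = 0.214361·0.4951 + -0.015155·5.5332 = 0.0223  (Intel)
  w_2 = 0.214361·2.5749 + -0.015155·17.5880 = 0.2854  (Visa)
  w_3 = 0.214361·1.1312 + -0.015155·7.3825 = 0.1306  (Disney)
  w_4 = 0.214361·1.5521 + -0.015155·11.6049 = 0.1568  (Alcoa)
  w_5 = 0.214361·3.2663 + -0.015155·21.8376 = 0.3692  (JPMorgan)
  w_6 = 0.214361·3.8486 + -0.015155·40.8450 = 0.2060  (Lockheed)
Σw_i=1.0000  μᵀw=0.1590
σ²=wᵀΣw=λ₁·μ_p+λ₂ = 0.214361·0.159 + -0.015155 = 0.018928 ≈ 0.0189


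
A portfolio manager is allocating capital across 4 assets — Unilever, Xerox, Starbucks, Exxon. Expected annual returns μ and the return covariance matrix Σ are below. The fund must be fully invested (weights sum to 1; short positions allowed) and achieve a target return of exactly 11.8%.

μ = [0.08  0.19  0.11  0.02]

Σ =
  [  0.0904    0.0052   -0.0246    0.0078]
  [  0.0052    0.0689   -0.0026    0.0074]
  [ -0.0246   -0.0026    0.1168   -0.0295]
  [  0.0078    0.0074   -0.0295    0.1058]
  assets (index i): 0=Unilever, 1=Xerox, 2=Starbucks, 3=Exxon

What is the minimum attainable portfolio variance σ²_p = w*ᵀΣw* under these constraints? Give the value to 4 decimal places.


x=Σ⁻¹μ = [1.0581  2.6962  1.2964  0.2839]
y=Σ⁻¹𝟙 = [13.2898  12.8107  14.5866  11.6431]
a=μᵀx=0.745205  b=𝟙ᵀx=5.334604  c=𝟙ᵀy=52.330198  D=ac−b²=10.538746
λ₁=(c·0.118−b)/D = (52.330198·0.118−5.334604)/10.538746 = 0.079740
λ₂=(a−b·0.118)/D = (0.745205−5.334604·0.118)/10.538746 = 0.010981
w* = 0.079740·x + 0.010981·y:
  w_0 = 0.079740·1.0581 + 0.010981·13.2898 = 0.2303  (Unilever)
  w_1 = 0.079740·2.6962 + 0.010981·12.8107 = 0.3557  (Xerox)
  w_2 = 0.079740·1.2964 + 0.010981·14.5866 = 0.2635  (Starbucks)
  w_3 = 0.079740·0.2839 + 0.010981·11.6431 = 0.1505  (Exxon)
Σw_i=1.0000  μᵀw=0.1180
σ²=wᵀΣw=λ₁·μ_p+λ₂ = 0.079740·0.118 + 0.010981 = 0.020390 ≈ 0.0204

0.0204


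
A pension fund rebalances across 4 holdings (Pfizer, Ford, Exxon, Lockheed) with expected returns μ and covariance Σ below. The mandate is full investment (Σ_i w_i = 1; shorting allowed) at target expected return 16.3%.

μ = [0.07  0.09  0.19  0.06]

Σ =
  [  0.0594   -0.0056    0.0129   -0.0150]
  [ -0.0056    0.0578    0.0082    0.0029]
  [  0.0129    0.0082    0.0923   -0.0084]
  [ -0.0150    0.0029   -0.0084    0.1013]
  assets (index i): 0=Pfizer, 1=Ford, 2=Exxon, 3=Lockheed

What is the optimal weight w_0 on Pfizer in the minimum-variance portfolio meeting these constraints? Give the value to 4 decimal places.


-0.0107

u=Σ⁻¹μ = [1.1232  1.3581  1.8604  0.8740]
v=Σ⁻¹𝟙 = [20.1027  17.5121  7.6503  12.9814]
a=μᵀu=0.606772  b=𝟙ᵀu=5.215711  c=𝟙ᵀv=58.246446  D=ac−b²=8.138661
λ₁=(c·0.163−b)/D = (58.246446·0.163−5.215711)/8.138661 = 0.525696
λ₂=(a−b·0.163)/D = (0.606772−5.215711·0.163)/8.138661 = -0.029905
w* = 0.525696·u + -0.029905·v:
  w_0 = 0.525696·1.1232 + -0.029905·20.1027 = -0.0107  (Pfizer)
  w_1 = 0.525696·1.3581 + -0.029905·17.5121 = 0.1903  (Ford)
  w_2 = 0.525696·1.8604 + -0.029905·7.6503 = 0.7492  (Exxon)
  w_3 = 0.525696·0.8740 + -0.029905·12.9814 = 0.0712  (Lockheed)
Σw_i=1.0000  μᵀw=0.1630
σ²=wᵀΣw=λ₁·μ_p+λ₂ = 0.525696·0.163 + -0.029905 = 0.055783 ≈ 0.0558


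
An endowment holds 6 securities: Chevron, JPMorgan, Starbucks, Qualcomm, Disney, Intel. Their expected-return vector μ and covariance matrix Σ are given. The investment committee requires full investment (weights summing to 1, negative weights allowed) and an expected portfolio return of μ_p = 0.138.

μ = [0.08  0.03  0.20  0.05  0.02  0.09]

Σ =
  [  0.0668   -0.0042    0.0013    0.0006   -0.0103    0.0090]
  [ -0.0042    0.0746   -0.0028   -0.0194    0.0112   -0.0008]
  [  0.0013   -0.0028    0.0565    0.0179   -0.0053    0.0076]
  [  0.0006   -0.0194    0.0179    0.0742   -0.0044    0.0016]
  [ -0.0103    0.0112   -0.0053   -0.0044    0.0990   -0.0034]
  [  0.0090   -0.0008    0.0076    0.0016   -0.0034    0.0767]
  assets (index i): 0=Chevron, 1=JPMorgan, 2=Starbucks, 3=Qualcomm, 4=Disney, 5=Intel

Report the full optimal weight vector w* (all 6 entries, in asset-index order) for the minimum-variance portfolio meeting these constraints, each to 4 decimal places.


g=Σ⁻¹μ = [1.1386  0.5270  3.4961  -0.0285  0.4715  0.7204]
h=Σ⁻¹𝟙 = [16.0592  17.1081  13.0934  15.1265  11.5610  10.2314]
a=μᵀg=0.878957  b=𝟙ᵀg=6.325024  c=𝟙ᵀh=83.179595  D=ac−b²=33.105326
λ₁=(c·0.138−b)/D = (83.179595·0.138−6.325024)/33.105326 = 0.155678
λ₂=(a−b·0.138)/D = (0.878957−6.325024·0.138)/33.105326 = 0.000184
w* = 0.155678·g + 0.000184·h:
  w_0 = 0.155678·1.1386 + 0.000184·16.0592 = 0.1802  (Chevron)
  w_1 = 0.155678·0.5270 + 0.000184·17.1081 = 0.0852  (JPMorgan)
  w_2 = 0.155678·3.4961 + 0.000184·13.0934 = 0.5467  (Starbucks)
  w_3 = 0.155678·-0.0285 + 0.000184·15.1265 = -0.0017  (Qualcomm)
  w_4 = 0.155678·0.4715 + 0.000184·11.5610 = 0.0755  (Disney)
  w_5 = 0.155678·0.7204 + 0.000184·10.2314 = 0.1140  (Intel)
Σw_i=1.0000  μᵀw=0.1380
σ²=wᵀΣw=λ₁·μ_p+λ₂ = 0.155678·0.138 + 0.000184 = 0.021668 ≈ 0.0217

0.1802  0.0852  0.5467  -0.0017  0.0755  0.1140


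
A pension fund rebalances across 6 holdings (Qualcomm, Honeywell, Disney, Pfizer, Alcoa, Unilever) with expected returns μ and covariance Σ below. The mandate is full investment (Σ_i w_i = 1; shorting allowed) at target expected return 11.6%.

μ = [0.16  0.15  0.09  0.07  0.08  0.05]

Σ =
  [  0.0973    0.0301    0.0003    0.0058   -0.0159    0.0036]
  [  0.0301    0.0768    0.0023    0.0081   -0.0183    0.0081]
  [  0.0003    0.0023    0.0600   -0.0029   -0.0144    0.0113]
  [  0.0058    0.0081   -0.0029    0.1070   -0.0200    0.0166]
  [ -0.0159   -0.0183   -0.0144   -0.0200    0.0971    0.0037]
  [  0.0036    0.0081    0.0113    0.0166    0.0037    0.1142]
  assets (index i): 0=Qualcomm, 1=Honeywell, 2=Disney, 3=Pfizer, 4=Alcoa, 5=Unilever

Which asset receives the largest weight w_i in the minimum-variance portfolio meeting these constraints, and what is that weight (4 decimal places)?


Honeywell (0.2501)

x=Σ⁻¹μ = [1.3590  1.7207  1.9295  0.8622  1.8384  -0.1029]
y=Σ⁻¹𝟙 = [8.8600  11.9683  20.7581  11.6349  19.3560  3.2560]
a=μᵀx=0.851470  b=𝟙ᵀx=7.606808  c=𝟙ᵀy=75.833390  D=ac−b²=6.706320
λ₁=(c·0.116−b)/D = (75.833390·0.116−7.606808)/6.706320 = 0.177424
λ₂=(a−b·0.116)/D = (0.851470−7.606808·0.116)/6.706320 = -0.004611
w* = 0.177424·x + -0.004611·y:
  w_0 = 0.177424·1.3590 + -0.004611·8.8600 = 0.2003  (Qualcomm)
  w_1 = 0.177424·1.7207 + -0.004611·11.9683 = 0.2501  (Honeywell)
  w_2 = 0.177424·1.9295 + -0.004611·20.7581 = 0.2466  (Disney)
  w_3 = 0.177424·0.8622 + -0.004611·11.6349 = 0.0993  (Pfizer)
  w_4 = 0.177424·1.8384 + -0.004611·19.3560 = 0.2369  (Alcoa)
  w_5 = 0.177424·-0.1029 + -0.004611·3.2560 = -0.0333  (Unilever)
Σw_i=1.0000  μᵀw=0.1160
σ²=wᵀΣw=λ₁·μ_p+λ₂ = 0.177424·0.116 + -0.004611 = 0.015971 ≈ 0.0160


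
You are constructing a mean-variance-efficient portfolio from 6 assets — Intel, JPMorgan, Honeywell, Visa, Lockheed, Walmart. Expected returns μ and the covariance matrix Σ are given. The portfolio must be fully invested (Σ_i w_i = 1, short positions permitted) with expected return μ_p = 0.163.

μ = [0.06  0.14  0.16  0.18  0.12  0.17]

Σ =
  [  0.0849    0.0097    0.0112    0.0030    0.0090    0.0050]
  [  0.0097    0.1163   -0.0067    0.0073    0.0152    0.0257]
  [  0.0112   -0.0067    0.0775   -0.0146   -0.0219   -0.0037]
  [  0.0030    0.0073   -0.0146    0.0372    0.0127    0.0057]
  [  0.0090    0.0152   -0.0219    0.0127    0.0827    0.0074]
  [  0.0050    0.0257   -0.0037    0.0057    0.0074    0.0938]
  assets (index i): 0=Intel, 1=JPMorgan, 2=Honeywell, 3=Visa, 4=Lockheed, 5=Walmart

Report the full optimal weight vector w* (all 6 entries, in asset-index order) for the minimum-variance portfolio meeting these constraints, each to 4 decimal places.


x=Σ⁻¹μ = [-0.2626  0.6113  3.6413  5.4942  1.3660  1.3609]
y=Σ⁻¹𝟙 = [5.7988  4.4435  21.4307  29.0026  11.2092  7.3330]
a=μᵀx=2.036664  b=𝟙ᵀx=12.211127  c=𝟙ᵀy=79.217892  D=ac−b²=12.228589
λ₁=(c·0.163−b)/D = (79.217892·0.163−12.211127)/12.228589 = 0.057357
λ₂=(a−b·0.163)/D = (2.036664−12.211127·0.163)/12.228589 = 0.003782
w* = 0.057357·x + 0.003782·y:
  w_0 = 0.057357·-0.2626 + 0.003782·5.7988 = 0.0069  (Intel)
  w_1 = 0.057357·0.6113 + 0.003782·4.4435 = 0.0519  (JPMorgan)
  w_2 = 0.057357·3.6413 + 0.003782·21.4307 = 0.2899  (Honeywell)
  w_3 = 0.057357·5.4942 + 0.003782·29.0026 = 0.4248  (Visa)
  w_4 = 0.057357·1.3660 + 0.003782·11.2092 = 0.1207  (Lockheed)
  w_5 = 0.057357·1.3609 + 0.003782·7.3330 = 0.1058  (Walmart)
Σw_i=1.0000  μᵀw=0.1630
σ²=wᵀΣw=λ₁·μ_p+λ₂ = 0.057357·0.163 + 0.003782 = 0.013131 ≈ 0.0131

0.0069  0.0519  0.2899  0.4248  0.1207  0.1058


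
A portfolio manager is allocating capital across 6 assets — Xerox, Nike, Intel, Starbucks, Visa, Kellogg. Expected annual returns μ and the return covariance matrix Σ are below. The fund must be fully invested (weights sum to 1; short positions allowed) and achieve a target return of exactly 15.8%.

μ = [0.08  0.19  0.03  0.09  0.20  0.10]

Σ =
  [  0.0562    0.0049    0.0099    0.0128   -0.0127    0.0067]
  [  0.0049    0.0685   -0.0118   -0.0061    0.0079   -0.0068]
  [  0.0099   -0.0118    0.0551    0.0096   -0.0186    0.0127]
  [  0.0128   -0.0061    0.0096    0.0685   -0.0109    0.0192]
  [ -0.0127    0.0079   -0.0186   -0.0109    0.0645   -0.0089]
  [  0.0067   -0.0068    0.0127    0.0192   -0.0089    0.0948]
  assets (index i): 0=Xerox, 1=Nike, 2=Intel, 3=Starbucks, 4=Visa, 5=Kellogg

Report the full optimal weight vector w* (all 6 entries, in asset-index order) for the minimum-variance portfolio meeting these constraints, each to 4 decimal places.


u=Σ⁻¹μ = [1.3182  2.7541  1.7367  1.4077  3.9007  1.0077]
v=Σ⁻¹𝟙 = [14.4092  16.5102  24.1601  12.0815  26.3633  7.5059]
a=μᵀu=1.688445  b=𝟙ᵀu=12.125078  c=𝟙ᵀv=101.030280  D=ac−b²=23.566505
λ₁=(c·0.158−b)/D = (101.030280·0.158−12.125078)/23.566505 = 0.162846
λ₂=(a−b·0.158)/D = (1.688445−12.125078·0.158)/23.566505 = -0.009646
w* = 0.162846·u + -0.009646·v:
  w_0 = 0.162846·1.3182 + -0.009646·14.4092 = 0.0757  (Xerox)
  w_1 = 0.162846·2.7541 + -0.009646·16.5102 = 0.2892  (Nike)
  w_2 = 0.162846·1.7367 + -0.009646·24.1601 = 0.0498  (Intel)
  w_3 = 0.162846·1.4077 + -0.009646·12.0815 = 0.1127  (Starbucks)
  w_4 = 0.162846·3.9007 + -0.009646·26.3633 = 0.3809  (Visa)
  w_5 = 0.162846·1.0077 + -0.009646·7.5059 = 0.0917  (Kellogg)
Σw_i=1.0000  μᵀw=0.1580
σ²=wᵀΣw=λ₁·μ_p+λ₂ = 0.162846·0.158 + -0.009646 = 0.016084 ≈ 0.0161

0.0757  0.2892  0.0498  0.1127  0.3809  0.0917


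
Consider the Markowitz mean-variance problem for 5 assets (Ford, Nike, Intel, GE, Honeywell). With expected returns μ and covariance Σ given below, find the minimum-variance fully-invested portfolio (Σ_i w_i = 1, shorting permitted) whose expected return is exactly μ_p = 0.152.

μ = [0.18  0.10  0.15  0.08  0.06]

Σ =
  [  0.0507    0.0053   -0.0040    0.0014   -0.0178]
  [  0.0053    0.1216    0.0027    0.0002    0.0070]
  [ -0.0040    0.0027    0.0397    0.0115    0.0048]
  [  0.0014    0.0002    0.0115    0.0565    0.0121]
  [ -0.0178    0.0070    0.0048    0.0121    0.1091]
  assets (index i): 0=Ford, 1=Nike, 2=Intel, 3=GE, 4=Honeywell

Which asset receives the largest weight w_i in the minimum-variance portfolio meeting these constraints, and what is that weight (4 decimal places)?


Ford (0.4372)

p=Σ⁻¹μ = [4.1496  0.4962  3.9580  0.2941  0.9884]
q=Σ⁻¹𝟙 = [24.3594  6.0229  23.0198  10.1146  10.6192]
a=μᵀp=1.473075  b=𝟙ᵀp=9.886260  c=𝟙ᵀq=74.135811  D=ac−b²=11.469468
λ₁=(c·0.152−b)/D = (74.135811·0.152−9.886260)/11.469468 = 0.120527
λ₂=(a−b·0.152)/D = (1.473075−9.886260·0.152)/11.469468 = -0.002584
w* = 0.120527·p + -0.002584·q:
  w_0 = 0.120527·4.1496 + -0.002584·24.3594 = 0.4372  (Ford)
  w_1 = 0.120527·0.4962 + -0.002584·6.0229 = 0.0442  (Nike)
  w_2 = 0.120527·3.9580 + -0.002584·23.0198 = 0.4176  (Intel)
  w_3 = 0.120527·0.2941 + -0.002584·10.1146 = 0.0093  (GE)
  w_4 = 0.120527·0.9884 + -0.002584·10.6192 = 0.0917  (Honeywell)
Σw_i=1.0000  μᵀw=0.1520
σ²=wᵀΣw=λ₁·μ_p+λ₂ = 0.120527·0.152 + -0.002584 = 0.015736 ≈ 0.0157


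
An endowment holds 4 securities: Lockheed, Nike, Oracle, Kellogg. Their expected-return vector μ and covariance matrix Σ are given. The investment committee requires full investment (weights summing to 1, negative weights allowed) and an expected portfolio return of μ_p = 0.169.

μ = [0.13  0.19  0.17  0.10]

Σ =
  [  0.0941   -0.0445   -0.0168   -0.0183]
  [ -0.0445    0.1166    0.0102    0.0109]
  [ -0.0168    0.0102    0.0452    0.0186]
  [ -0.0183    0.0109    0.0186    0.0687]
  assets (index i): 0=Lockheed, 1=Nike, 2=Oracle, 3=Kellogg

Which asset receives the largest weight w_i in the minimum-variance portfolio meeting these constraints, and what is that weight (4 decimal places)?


Oracle (0.4945)

p=Σ⁻¹μ = [3.4758  2.5139  4.1299  0.8645]
q=Σ⁻¹𝟙 = [23.9936  14.5865  22.6006  12.5141]
a=μᵀp=1.718034  b=𝟙ᵀp=10.984116  c=𝟙ᵀq=73.694804  D=ac−b²=5.959379
λ₁=(c·0.169−b)/D = (73.694804·0.169−10.984116)/5.959379 = 0.246721
λ₂=(a−b·0.169)/D = (1.718034−10.984116·0.169)/5.959379 = -0.023204
w* = 0.246721·p + -0.023204·q:
  w_0 = 0.246721·3.4758 + -0.023204·23.9936 = 0.3008  (Lockheed)
  w_1 = 0.246721·2.5139 + -0.023204·14.5865 = 0.2818  (Nike)
  w_2 = 0.246721·4.1299 + -0.023204·22.6006 = 0.4945  (Oracle)
  w_3 = 0.246721·0.8645 + -0.023204·12.5141 = -0.0771  (Kellogg)
Σw_i=1.0000  μᵀw=0.1690
σ²=wᵀΣw=λ₁·μ_p+λ₂ = 0.246721·0.169 + -0.023204 = 0.018492 ≈ 0.0185


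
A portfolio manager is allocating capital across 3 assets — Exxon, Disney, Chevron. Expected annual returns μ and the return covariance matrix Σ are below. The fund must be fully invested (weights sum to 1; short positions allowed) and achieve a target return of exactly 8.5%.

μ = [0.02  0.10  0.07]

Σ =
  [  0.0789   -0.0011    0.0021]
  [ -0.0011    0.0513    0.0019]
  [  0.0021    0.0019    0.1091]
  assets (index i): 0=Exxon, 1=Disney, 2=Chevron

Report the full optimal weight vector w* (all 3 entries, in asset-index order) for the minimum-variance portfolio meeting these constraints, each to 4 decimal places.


0.1069  0.6781  0.2150

u=Σ⁻¹μ = [0.2644  1.9327  0.6029]
v=Σ⁻¹𝟙 = [12.7170  19.4480  8.5824]
a=μᵀu=0.240754  b=𝟙ᵀu=2.799909  c=𝟙ᵀv=40.747403  D=ac−b²=1.970617
λ₁=(c·0.085−b)/D = (40.747403·0.085−2.799909)/1.970617 = 0.336758
λ₂=(a−b·0.085)/D = (0.240754−2.799909·0.085)/1.970617 = 0.001402
w* = 0.336758·u + 0.001402·v:
  w_0 = 0.336758·0.2644 + 0.001402·12.7170 = 0.1069  (Exxon)
  w_1 = 0.336758·1.9327 + 0.001402·19.4480 = 0.6781  (Disney)
  w_2 = 0.336758·0.6029 + 0.001402·8.5824 = 0.2150  (Chevron)
Σw_i=1.0000  μᵀw=0.0850
σ²=wᵀΣw=λ₁·μ_p+λ₂ = 0.336758·0.085 + 0.001402 = 0.030026 ≈ 0.0300


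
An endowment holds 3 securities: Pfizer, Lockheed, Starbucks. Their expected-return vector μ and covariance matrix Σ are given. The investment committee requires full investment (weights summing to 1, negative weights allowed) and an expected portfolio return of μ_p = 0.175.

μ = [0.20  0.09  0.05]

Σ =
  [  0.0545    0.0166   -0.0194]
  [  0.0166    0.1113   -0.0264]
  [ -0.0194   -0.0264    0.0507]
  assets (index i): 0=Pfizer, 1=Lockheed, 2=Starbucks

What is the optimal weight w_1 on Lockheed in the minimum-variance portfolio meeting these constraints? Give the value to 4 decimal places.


-0.0233

u=Σ⁻¹μ = [4.5323  0.8876  3.1826]
v=Σ⁻¹𝟙 = [27.4708  13.7586  37.3996]
a=μᵀu=1.145464  b=𝟙ᵀu=8.602422  c=𝟙ᵀv=78.629083  D=ac−b²=16.065143
λ₁=(c·0.175−b)/D = (78.629083·0.175−8.602422)/16.065143 = 0.321047
λ₂=(a−b·0.175)/D = (1.145464−8.602422·0.175)/16.065143 = -0.022406
w* = 0.321047·u + -0.022406·v:
  w_0 = 0.321047·4.5323 + -0.022406·27.4708 = 0.8396  (Pfizer)
  w_1 = 0.321047·0.8876 + -0.022406·13.7586 = -0.0233  (Lockheed)
  w_2 = 0.321047·3.1826 + -0.022406·37.3996 = 0.1838  (Starbucks)
Σw_i=1.0000  μᵀw=0.1750
σ²=wᵀΣw=λ₁·μ_p+λ₂ = 0.321047·0.175 + -0.022406 = 0.033777 ≈ 0.0338


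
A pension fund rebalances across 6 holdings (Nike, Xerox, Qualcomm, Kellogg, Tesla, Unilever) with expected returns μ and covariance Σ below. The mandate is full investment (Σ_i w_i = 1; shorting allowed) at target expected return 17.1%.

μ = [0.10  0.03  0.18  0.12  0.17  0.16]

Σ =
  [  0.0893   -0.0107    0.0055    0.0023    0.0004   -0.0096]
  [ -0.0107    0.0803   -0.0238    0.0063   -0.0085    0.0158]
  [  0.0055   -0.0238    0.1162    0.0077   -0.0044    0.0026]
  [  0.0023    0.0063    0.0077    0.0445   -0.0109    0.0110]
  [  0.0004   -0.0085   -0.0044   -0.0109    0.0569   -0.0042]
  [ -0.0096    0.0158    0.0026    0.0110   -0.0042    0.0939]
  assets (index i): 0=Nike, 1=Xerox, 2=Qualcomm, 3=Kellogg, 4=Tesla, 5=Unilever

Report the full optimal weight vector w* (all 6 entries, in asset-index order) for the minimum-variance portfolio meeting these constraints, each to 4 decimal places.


p=Σ⁻¹μ = [1.1983  0.9102  1.6064  2.8161  3.8876  1.4728]
q=Σ⁻¹𝟙 = [12.6659  16.8778  10.8095  22.0062  25.6026  7.3725]
a=μᵀp=1.670767  b=𝟙ᵀp=11.891426  c=𝟙ᵀq=95.334531  D=ac−b²=17.875745
λ₁=(c·0.171−b)/D = (95.334531·0.171−11.891426)/17.875745 = 0.246747
λ₂=(a−b·0.171)/D = (1.670767−11.891426·0.171)/17.875745 = -0.020288
w* = 0.246747·p + -0.020288·q:
  w_0 = 0.246747·1.1983 + -0.020288·12.6659 = 0.0387  (Nike)
  w_1 = 0.246747·0.9102 + -0.020288·16.8778 = -0.1178  (Xerox)
  w_2 = 0.246747·1.6064 + -0.020288·10.8095 = 0.1771  (Qualcomm)
  w_3 = 0.246747·2.8161 + -0.020288·22.0062 = 0.2484  (Kellogg)
  w_4 = 0.246747·3.8876 + -0.020288·25.6026 = 0.4398  (Tesla)
  w_5 = 0.246747·1.4728 + -0.020288·7.3725 = 0.2138  (Unilever)
Σw_i=1.0000  μᵀw=0.1710
σ²=wᵀΣw=λ₁·μ_p+λ₂ = 0.246747·0.171 + -0.020288 = 0.021905 ≈ 0.0219

0.0387  -0.1178  0.1771  0.2484  0.4398  0.2138


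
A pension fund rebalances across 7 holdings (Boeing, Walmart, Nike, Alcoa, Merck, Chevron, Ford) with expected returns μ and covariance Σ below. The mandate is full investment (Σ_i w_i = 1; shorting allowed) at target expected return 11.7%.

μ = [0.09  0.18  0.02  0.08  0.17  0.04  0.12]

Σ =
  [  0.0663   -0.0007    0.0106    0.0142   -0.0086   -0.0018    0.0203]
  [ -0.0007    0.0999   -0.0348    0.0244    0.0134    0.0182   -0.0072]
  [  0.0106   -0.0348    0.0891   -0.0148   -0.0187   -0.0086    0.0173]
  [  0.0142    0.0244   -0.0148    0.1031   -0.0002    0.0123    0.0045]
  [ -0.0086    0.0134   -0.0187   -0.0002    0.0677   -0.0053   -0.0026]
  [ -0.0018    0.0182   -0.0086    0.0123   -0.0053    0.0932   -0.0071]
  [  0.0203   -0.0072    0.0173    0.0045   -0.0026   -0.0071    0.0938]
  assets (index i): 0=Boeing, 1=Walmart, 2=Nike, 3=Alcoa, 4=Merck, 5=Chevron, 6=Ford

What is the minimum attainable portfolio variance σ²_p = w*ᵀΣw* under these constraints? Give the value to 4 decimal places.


0.0129

g=Σ⁻¹μ = [1.1661  1.8126  1.2500  0.2773  2.7181  0.4094  1.0286]
h=Σ⁻¹𝟙 = [11.6588  10.8158  19.3375  6.7040  20.6160  11.4110  6.5151]
a=μᵀg=1.080291  b=𝟙ᵀg=8.662179  c=𝟙ᵀh=87.058162  D=ac−b²=19.014819
λ₁=(c·0.117−b)/D = (87.058162·0.117−8.662179)/19.014819 = 0.080128
λ₂=(a−b·0.117)/D = (1.080291−8.662179·0.117)/19.014819 = 0.003514
w* = 0.080128·g + 0.003514·h:
  w_0 = 0.080128·1.1661 + 0.003514·11.6588 = 0.1344  (Boeing)
  w_1 = 0.080128·1.8126 + 0.003514·10.8158 = 0.1832  (Walmart)
  w_2 = 0.080128·1.2500 + 0.003514·19.3375 = 0.1681  (Nike)
  w_3 = 0.080128·0.2773 + 0.003514·6.7040 = 0.0458  (Alcoa)
  w_4 = 0.080128·2.7181 + 0.003514·20.6160 = 0.2902  (Merck)
  w_5 = 0.080128·0.4094 + 0.003514·11.4110 = 0.0729  (Chevron)
  w_6 = 0.080128·1.0286 + 0.003514·6.5151 = 0.1053  (Ford)
Σw_i=1.0000  μᵀw=0.1170
σ²=wᵀΣw=λ₁·μ_p+λ₂ = 0.080128·0.117 + 0.003514 = 0.012889 ≈ 0.0129


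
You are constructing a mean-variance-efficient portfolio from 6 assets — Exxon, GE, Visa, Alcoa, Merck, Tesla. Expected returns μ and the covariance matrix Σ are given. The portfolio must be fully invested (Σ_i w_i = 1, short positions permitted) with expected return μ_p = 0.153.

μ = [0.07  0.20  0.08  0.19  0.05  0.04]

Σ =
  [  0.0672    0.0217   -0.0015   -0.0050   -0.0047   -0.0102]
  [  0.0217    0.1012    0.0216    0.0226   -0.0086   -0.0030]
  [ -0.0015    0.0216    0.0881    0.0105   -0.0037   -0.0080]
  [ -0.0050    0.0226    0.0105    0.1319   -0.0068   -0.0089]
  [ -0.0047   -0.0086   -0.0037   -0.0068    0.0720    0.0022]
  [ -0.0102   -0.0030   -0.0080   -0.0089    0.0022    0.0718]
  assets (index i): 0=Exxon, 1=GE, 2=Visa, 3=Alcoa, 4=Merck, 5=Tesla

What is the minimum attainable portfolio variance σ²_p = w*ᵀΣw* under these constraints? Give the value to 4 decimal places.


p=Σ⁻¹μ = [0.8790  1.5035  0.5293  1.2912  1.0521  0.9316]
q=Σ⁻¹𝟙 = [18.7570  3.2186  12.2083  8.8751  16.3924  18.6848]
a=μᵀp=0.739764  b=𝟙ᵀp=6.186658  c=𝟙ᵀq=78.136275  D=ac−b²=19.527699
λ₁=(c·0.153−b)/D = (78.136275·0.153−6.186658)/19.527699 = 0.295385
λ₂=(a−b·0.153)/D = (0.739764−6.186658·0.153)/19.527699 = -0.010590
w* = 0.295385·p + -0.010590·q:
  w_0 = 0.295385·0.8790 + -0.010590·18.7570 = 0.0610  (Exxon)
  w_1 = 0.295385·1.5035 + -0.010590·3.2186 = 0.4100  (GE)
  w_2 = 0.295385·0.5293 + -0.010590·12.2083 = 0.0271  (Visa)
  w_3 = 0.295385·1.2912 + -0.010590·8.8751 = 0.2874  (Alcoa)
  w_4 = 0.295385·1.0521 + -0.010590·16.3924 = 0.1372  (Merck)
  w_5 = 0.295385·0.9316 + -0.010590·18.6848 = 0.0773  (Tesla)
Σw_i=1.0000  μᵀw=0.1530
σ²=wᵀΣw=λ₁·μ_p+λ₂ = 0.295385·0.153 + -0.010590 = 0.034604 ≈ 0.0346

0.0346


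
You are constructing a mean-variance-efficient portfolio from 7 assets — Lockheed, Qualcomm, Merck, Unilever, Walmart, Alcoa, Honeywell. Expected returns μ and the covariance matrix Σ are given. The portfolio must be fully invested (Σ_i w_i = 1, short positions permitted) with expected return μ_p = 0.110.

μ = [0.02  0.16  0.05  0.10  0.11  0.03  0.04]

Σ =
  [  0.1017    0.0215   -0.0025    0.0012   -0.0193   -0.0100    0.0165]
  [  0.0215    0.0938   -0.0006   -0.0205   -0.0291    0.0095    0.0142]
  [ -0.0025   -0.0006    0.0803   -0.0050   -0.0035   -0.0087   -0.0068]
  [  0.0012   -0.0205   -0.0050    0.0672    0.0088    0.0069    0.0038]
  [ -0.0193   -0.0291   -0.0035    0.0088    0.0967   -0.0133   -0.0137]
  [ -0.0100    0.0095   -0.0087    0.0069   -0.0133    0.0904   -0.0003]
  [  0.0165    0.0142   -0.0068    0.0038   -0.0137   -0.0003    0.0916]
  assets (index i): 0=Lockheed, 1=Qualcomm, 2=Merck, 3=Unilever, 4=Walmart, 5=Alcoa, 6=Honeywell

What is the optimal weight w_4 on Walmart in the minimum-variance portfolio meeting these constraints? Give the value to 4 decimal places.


0.2276

x=Σ⁻¹μ = [-0.0441  2.6854  0.9033  2.0911  1.8537  0.2458  0.2867]
y=Σ⁻¹𝟙 = [10.2915  14.9611  17.1116  15.9733  19.4420  13.9503  10.3050]
a=μᵀx=0.905809  b=𝟙ᵀx=8.021849  c=𝟙ᵀy=102.034879  D=ac−b²=28.074061
λ₁=(c·0.110−b)/D = (102.034879·0.110−8.021849)/28.074061 = 0.114055
λ₂=(a−b·0.110)/D = (0.905809−8.021849·0.110)/28.074061 = 0.000834
w* = 0.114055·x + 0.000834·y:
  w_0 = 0.114055·-0.0441 + 0.000834·10.2915 = 0.0036  (Lockheed)
  w_1 = 0.114055·2.6854 + 0.000834·14.9611 = 0.3188  (Qualcomm)
  w_2 = 0.114055·0.9033 + 0.000834·17.1116 = 0.1173  (Merck)
  w_3 = 0.114055·2.0911 + 0.000834·15.9733 = 0.2518  (Unilever)
  w_4 = 0.114055·1.8537 + 0.000834·19.4420 = 0.2276  (Walmart)
  w_5 = 0.114055·0.2458 + 0.000834·13.9503 = 0.0397  (Alcoa)
  w_6 = 0.114055·0.2867 + 0.000834·10.3050 = 0.0413  (Honeywell)
Σw_i=1.0000  μᵀw=0.1100
σ²=wᵀΣw=λ₁·μ_p+λ₂ = 0.114055·0.110 + 0.000834 = 0.013380 ≈ 0.0134


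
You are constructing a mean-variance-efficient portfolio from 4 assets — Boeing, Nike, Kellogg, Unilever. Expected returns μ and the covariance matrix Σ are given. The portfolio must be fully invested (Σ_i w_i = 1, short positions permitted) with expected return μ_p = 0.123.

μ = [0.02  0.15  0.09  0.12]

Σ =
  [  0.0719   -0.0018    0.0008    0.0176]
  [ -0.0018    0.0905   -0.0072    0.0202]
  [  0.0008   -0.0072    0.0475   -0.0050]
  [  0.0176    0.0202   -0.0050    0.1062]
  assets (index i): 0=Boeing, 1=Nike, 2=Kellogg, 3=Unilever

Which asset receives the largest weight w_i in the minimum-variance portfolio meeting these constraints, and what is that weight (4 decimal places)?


x=Σ⁻¹μ = [0.0707  1.6331  2.2372  0.9129]
y=Σ⁻¹𝟙 = [12.4219  11.7614  23.2806  6.2165]
a=μᵀx=0.557274  b=𝟙ᵀx=4.853883  c=𝟙ᵀy=53.680407  D=ac−b²=6.354539
λ₁=(c·0.123−b)/D = (53.680407·0.123−4.853883)/6.354539 = 0.275206
λ₂=(a−b·0.123)/D = (0.557274−4.853883·0.123)/6.354539 = -0.006256
w* = 0.275206·x + -0.006256·y:
  w_0 = 0.275206·0.0707 + -0.006256·12.4219 = -0.0583  (Boeing)
  w_1 = 0.275206·1.6331 + -0.006256·11.7614 = 0.3759  (Nike)
  w_2 = 0.275206·2.2372 + -0.006256·23.2806 = 0.4700  (Kellogg)
  w_3 = 0.275206·0.9129 + -0.006256·6.2165 = 0.2124  (Unilever)
Σw_i=1.0000  μᵀw=0.1230
σ²=wᵀΣw=λ₁·μ_p+λ₂ = 0.275206·0.123 + -0.006256 = 0.027594 ≈ 0.0276

Kellogg (0.4700)


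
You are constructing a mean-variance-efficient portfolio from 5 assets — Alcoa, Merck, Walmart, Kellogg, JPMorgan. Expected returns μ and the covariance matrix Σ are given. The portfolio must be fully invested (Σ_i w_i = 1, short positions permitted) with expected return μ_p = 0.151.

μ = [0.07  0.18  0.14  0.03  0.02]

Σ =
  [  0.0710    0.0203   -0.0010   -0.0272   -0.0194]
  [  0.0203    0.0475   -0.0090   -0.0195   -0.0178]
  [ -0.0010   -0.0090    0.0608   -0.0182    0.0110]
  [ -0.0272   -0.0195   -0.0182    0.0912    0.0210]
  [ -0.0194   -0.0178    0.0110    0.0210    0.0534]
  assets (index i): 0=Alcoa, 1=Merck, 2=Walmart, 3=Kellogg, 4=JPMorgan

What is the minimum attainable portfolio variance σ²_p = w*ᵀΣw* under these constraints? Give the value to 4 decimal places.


x=Σ⁻¹μ = [0.5342  5.4414  3.6367  2.2007  0.7678]
y=Σ⁻¹𝟙 = [19.7661  36.0175  25.1638  24.2416  23.1966]
a=μᵀx=1.607368  b=𝟙ᵀx=12.580891  c=𝟙ᵀy=128.385609  D=ac−b²=48.084033
λ₁=(c·0.151−b)/D = (128.385609·0.151−12.580891)/48.084033 = 0.141530
λ₂=(a−b·0.151)/D = (1.607368−12.580891·0.151)/48.084033 = -0.006080
w* = 0.141530·x + -0.006080·y:
  w_0 = 0.141530·0.5342 + -0.006080·19.7661 = -0.0446  (Alcoa)
  w_1 = 0.141530·5.4414 + -0.006080·36.0175 = 0.5511  (Merck)
  w_2 = 0.141530·3.6367 + -0.006080·25.1638 = 0.3617  (Walmart)
  w_3 = 0.141530·2.2007 + -0.006080·24.2416 = 0.1641  (Kellogg)
  w_4 = 0.141530·0.7678 + -0.006080·23.1966 = -0.0324  (JPMorgan)
Σw_i=1.0000  μᵀw=0.1510
σ²=wᵀΣw=λ₁·μ_p+λ₂ = 0.141530·0.151 + -0.006080 = 0.015291 ≈ 0.0153

0.0153


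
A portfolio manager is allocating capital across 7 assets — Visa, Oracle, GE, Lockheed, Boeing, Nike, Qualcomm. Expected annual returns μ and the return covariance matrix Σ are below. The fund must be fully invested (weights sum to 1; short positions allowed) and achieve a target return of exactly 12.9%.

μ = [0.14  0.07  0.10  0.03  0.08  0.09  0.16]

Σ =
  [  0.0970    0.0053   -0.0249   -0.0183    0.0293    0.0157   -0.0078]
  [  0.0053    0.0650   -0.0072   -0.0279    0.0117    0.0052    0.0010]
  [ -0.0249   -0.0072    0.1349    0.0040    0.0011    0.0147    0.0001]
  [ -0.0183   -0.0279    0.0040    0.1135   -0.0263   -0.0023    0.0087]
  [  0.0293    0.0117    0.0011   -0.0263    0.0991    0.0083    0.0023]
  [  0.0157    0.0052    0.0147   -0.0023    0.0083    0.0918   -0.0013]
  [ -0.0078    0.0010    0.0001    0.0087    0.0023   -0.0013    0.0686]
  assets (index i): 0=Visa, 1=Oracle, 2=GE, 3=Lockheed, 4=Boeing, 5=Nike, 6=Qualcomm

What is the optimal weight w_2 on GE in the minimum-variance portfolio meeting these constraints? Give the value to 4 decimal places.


p=Σ⁻¹μ = [1.8463  1.2348  1.0742  0.6949  0.1933  0.4571  2.4368]
q=Σ⁻¹𝟙 = [12.6437  20.4163  9.6323  16.3182  7.3528  5.9672  13.5003]
a=μᵀp=0.919665  b=𝟙ᵀp=7.937357  c=𝟙ᵀq=85.830844  D=ac−b²=15.933993
λ₁=(c·0.129−b)/D = (85.830844·0.129−7.937357)/15.933993 = 0.196738
λ₂=(a−b·0.129)/D = (0.919665−7.937357·0.129)/15.933993 = -0.006543
w* = 0.196738·p + -0.006543·q:
  w_0 = 0.196738·1.8463 + -0.006543·12.6437 = 0.2805  (Visa)
  w_1 = 0.196738·1.2348 + -0.006543·20.4163 = 0.1094  (Oracle)
  w_2 = 0.196738·1.0742 + -0.006543·9.6323 = 0.1483  (GE)
  w_3 = 0.196738·0.6949 + -0.006543·16.3182 = 0.0300  (Lockheed)
  w_4 = 0.196738·0.1933 + -0.006543·7.3528 = -0.0101  (Boeing)
  w_5 = 0.196738·0.4571 + -0.006543·5.9672 = 0.0509  (Nike)
  w_6 = 0.196738·2.4368 + -0.006543·13.5003 = 0.3911  (Qualcomm)
Σw_i=1.0000  μᵀw=0.1290
σ²=wᵀΣw=λ₁·μ_p+λ₂ = 0.196738·0.129 + -0.006543 = 0.018836 ≈ 0.0188

0.1483


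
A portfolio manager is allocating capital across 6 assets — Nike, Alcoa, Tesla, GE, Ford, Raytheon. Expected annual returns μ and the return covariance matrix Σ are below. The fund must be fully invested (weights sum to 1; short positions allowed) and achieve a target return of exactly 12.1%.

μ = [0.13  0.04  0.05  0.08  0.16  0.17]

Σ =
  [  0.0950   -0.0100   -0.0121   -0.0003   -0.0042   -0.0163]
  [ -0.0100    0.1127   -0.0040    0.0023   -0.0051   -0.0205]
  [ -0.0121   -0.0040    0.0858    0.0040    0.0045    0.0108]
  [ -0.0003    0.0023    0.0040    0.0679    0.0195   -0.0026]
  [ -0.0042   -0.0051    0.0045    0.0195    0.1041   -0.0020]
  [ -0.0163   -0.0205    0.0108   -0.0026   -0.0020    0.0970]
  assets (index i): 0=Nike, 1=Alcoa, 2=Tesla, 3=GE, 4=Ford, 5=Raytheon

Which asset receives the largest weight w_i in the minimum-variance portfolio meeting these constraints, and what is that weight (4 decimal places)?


g=Σ⁻¹μ = [2.0066  1.0241  0.5068  0.7664  1.5469  2.3022]
h=Σ⁻¹𝟙 = [16.4678  13.6505  11.7109  11.7821  8.5171  15.1490]
a=μᵀg=1.027350  b=𝟙ᵀg=8.153014  c=𝟙ᵀh=77.277451  D=ac−b²=12.919370
λ₁=(c·0.121−b)/D = (77.277451·0.121−8.153014)/12.919370 = 0.092695
λ₂=(a−b·0.121)/D = (1.027350−8.153014·0.121)/12.919370 = 0.003161
w* = 0.092695·g + 0.003161·h:
  w_0 = 0.092695·2.0066 + 0.003161·16.4678 = 0.2381  (Nike)
  w_1 = 0.092695·1.0241 + 0.003161·13.6505 = 0.1381  (Alcoa)
  w_2 = 0.092695·0.5068 + 0.003161·11.7109 = 0.0840  (Tesla)
  w_3 = 0.092695·0.7664 + 0.003161·11.7821 = 0.1083  (GE)
  w_4 = 0.092695·1.5469 + 0.003161·8.5171 = 0.1703  (Ford)
  w_5 = 0.092695·2.3022 + 0.003161·15.1490 = 0.2613  (Raytheon)
Σw_i=1.0000  μᵀw=0.1210
σ²=wᵀΣw=λ₁·μ_p+λ₂ = 0.092695·0.121 + 0.003161 = 0.014377 ≈ 0.0144

Raytheon (0.2613)


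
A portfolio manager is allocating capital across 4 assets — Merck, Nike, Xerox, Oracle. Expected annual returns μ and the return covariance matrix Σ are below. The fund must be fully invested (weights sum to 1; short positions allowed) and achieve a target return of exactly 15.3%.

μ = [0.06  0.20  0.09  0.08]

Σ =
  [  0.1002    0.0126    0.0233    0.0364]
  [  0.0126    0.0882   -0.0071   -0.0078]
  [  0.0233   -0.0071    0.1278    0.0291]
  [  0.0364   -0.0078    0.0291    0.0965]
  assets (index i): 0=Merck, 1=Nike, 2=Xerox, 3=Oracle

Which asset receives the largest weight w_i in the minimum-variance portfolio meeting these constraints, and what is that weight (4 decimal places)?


Nike (0.5913)

g=Σ⁻¹μ = [-0.1868  2.4272  0.6696  0.8937]
h=Σ⁻¹𝟙 = [4.2193  11.9139  5.9065  7.9530]
a=μᵀg=0.605997  b=𝟙ᵀg=3.803763  c=𝟙ᵀh=29.992700  D=ac−b²=3.706879
λ₁=(c·0.153−b)/D = (29.992700·0.153−3.803763)/3.706879 = 0.211801
λ₂=(a−b·0.153)/D = (0.605997−3.803763·0.153)/3.706879 = 0.006480
w* = 0.211801·g + 0.006480·h:
  w_0 = 0.211801·-0.1868 + 0.006480·4.2193 = -0.0122  (Merck)
  w_1 = 0.211801·2.4272 + 0.006480·11.9139 = 0.5913  (Nike)
  w_2 = 0.211801·0.6696 + 0.006480·5.9065 = 0.1801  (Xerox)
  w_3 = 0.211801·0.8937 + 0.006480·7.9530 = 0.2408  (Oracle)
Σw_i=1.0000  μᵀw=0.1530
σ²=wᵀΣw=λ₁·μ_p+λ₂ = 0.211801·0.153 + 0.006480 = 0.038886 ≈ 0.0389


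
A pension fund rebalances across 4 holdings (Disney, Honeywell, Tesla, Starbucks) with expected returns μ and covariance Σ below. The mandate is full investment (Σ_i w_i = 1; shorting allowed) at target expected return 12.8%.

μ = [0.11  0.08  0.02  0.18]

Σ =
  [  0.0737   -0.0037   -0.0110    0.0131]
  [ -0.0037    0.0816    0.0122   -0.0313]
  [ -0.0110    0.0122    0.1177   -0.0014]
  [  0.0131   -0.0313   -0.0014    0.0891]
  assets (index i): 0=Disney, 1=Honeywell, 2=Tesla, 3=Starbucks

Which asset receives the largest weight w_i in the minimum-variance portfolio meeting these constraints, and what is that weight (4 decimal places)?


Starbucks (0.4336)

x=Σ⁻¹μ = [1.1540  1.9971  0.1011  2.5537]
y=Σ⁻¹𝟙 = [12.8743  17.6383  8.0573  15.6533]
a=μᵀx=0.748399  b=𝟙ᵀx=5.805964  c=𝟙ᵀy=54.223104  D=ac−b²=6.871283
λ₁=(c·0.128−b)/D = (54.223104·0.128−5.805964)/6.871283 = 0.165121
λ₂=(a−b·0.128)/D = (0.748399−5.805964·0.128)/6.871283 = 0.000762
w* = 0.165121·x + 0.000762·y:
  w_0 = 0.165121·1.1540 + 0.000762·12.8743 = 0.2004  (Disney)
  w_1 = 0.165121·1.9971 + 0.000762·17.6383 = 0.3432  (Honeywell)
  w_2 = 0.165121·0.1011 + 0.000762·8.0573 = 0.0228  (Tesla)
  w_3 = 0.165121·2.5537 + 0.000762·15.6533 = 0.4336  (Starbucks)
Σw_i=1.0000  μᵀw=0.1280
σ²=wᵀΣw=λ₁·μ_p+λ₂ = 0.165121·0.128 + 0.000762 = 0.021897 ≈ 0.0219
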